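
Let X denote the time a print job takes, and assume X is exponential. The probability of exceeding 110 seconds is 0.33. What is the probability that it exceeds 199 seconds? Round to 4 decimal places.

e^(−λ·110) = 0.33 ⇒ λ = −ln(0.33)/110 = 0.0100788.
P(X > 199) = e^(−0.0100788·199) = e^(−2.0057) ≈ 0.1346.

0.1346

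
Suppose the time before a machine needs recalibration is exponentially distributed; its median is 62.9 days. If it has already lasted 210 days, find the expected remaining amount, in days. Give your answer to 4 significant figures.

90.75

For an exponential, median = ln(2)/λ, so λ = ln 2 / 62.9 = 0.0110198 per day.
By memorylessness, the remaining amount past any threshold is again Exp(λ) with mean 1/λ = 90.7455 days.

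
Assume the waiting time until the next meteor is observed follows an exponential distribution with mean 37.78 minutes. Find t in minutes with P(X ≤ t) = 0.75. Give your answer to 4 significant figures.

The rate is λ = 1/37.78 = 0.026469 per minute.
Set 1 − e^(−λt) = 0.75, so t = −ln(0.25)/λ = 1.3863/0.026469 ≈ 52.3742 minutes.

52.37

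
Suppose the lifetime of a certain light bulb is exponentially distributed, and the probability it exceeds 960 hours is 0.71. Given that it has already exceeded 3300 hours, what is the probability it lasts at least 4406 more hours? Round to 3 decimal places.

From e^(−λ·960) = 0.71, λ = −ln(0.71)/960 = 0.000356761.
Memoryless: P(X > 3300+4406 | X > 3300) = P(X > 4406) = e^(−0.000356761·4406) ≈ 0.208.

0.208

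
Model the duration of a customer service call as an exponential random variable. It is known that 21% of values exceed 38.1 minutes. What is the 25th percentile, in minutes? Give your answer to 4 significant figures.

e^(−λ·38.1) = 0.21 ⇒ λ = −ln(0.21)/38.1 = 0.0409619.
25th percentile: 1 − e^(−λt) = 0.25, t = −ln(0.75)/λ = 7.02317 minutes.

7.023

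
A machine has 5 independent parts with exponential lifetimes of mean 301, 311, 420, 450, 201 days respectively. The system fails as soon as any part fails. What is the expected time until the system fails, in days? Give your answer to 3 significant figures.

The first failure time is exponential with rate Σλ_i = 1/301 + 1/311 + 1/420 + 1/450 + 1/201 = 0.016116 per day.
E[min] = 1/Σλ = 1/0.016116 = 62.0502 days.

62.1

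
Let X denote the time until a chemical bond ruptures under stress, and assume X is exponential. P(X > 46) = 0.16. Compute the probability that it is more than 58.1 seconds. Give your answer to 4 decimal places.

e^(−λ·46) = 0.16 ⇒ λ = −ln(0.16)/46 = 0.0398387.
P(X > 58.1) = e^(−0.0398387·58.1) = e^(−2.3146) ≈ 0.0988.

0.0988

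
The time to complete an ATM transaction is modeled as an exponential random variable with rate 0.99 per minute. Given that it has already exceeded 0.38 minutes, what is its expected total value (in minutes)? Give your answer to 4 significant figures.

1.390

By memorylessness, E[X | X > 0.38] = 0.38 + 1/λ = 0.38 + 1.0101 = 1.3901 minutes.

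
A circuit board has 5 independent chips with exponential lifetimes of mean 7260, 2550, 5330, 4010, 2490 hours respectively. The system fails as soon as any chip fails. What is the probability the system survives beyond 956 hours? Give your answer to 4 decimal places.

0.2703

The first failure time is exponential with rate Σλ_i = 1/7260 + 1/2550 + 1/5330 + 1/4010 + 1/2490 = 0.0013685 per hour.
P(min > 956) = e^(−0.0013685·956) = e^(−1.3083) ≈ 0.2703.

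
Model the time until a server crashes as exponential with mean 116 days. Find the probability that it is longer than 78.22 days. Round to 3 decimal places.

The rate is λ = 1/116 = 0.00862069 per day.
P(X > 78.22) = e^(−λ·78.22) = e^(−0.67431) ≈ 0.510.

0.510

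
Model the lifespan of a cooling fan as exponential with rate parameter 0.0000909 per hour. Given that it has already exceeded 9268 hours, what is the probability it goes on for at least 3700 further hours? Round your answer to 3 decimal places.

The exponential is memoryless, so the remaining time is again Exp(λ): the condition X > 9268 is irrelevant.
P(X > 3700) = e^(−0.33633) ≈ 0.714.

0.714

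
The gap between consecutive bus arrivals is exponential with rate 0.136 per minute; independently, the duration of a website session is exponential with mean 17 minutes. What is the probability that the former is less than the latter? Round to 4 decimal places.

λ_1 = 0.136, λ_2 = 1/17 = 0.0588235.
For independent exponentials, P(the former < the latter) = λ_1/(λ_1+λ_2) = 0.136/0.194824 ≈ 0.6981.

0.6981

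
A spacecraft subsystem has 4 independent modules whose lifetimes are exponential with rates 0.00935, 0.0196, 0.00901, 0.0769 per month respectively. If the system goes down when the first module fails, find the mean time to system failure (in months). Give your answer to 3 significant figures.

8.71

The time to first failure is exponential with rate Σλ = 0.00935 + 0.0196 + 0.00901 + 0.0769 = 0.11486.
E[min] = 1/Σλ = 1/0.11486 = 8.70625 months.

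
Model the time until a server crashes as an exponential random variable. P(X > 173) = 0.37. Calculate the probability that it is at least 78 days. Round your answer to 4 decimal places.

e^(−λ·173) = 0.37 ⇒ λ = −ln(0.37)/173 = 0.00574712.
P(X > 78) = e^(−0.00574712·78) = e^(−0.44828) ≈ 0.6387.

0.6387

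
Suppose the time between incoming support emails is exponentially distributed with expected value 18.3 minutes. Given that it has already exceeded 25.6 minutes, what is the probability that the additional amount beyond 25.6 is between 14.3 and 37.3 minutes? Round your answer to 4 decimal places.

The rate is λ = 1/18.3 = 0.0546448 per minute.
Memoryless: the residual past 25.6 is again Exp(λ).
P(14.3 < residual < 37.3) = e^(−λ·14.3) − e^(−λ·37.3) = 0.45776 − 0.13026 ≈ 0.3275.

0.3275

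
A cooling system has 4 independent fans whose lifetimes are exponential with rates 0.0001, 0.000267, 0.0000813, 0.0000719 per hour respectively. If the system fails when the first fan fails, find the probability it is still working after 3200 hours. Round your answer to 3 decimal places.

The time to first failure is exponential with rate Σλ = 0.0001 + 0.000267 + 0.0000813 + 0.0000719 = 0.0005202.
P(min > 3200) = e^(−0.0005202·3200) = e^(−1.6646) ≈ 0.189.

0.189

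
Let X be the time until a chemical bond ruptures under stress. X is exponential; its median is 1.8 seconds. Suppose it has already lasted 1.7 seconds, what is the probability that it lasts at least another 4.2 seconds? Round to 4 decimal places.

0.1984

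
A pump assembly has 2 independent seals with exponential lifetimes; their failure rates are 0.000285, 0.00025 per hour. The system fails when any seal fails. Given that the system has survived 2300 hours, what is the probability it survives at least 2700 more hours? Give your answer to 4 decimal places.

Time to first failure ~ Exp(Σλ) with Σλ = 0.000535.
By memorylessness, P(T > 2300+2700 | T > 2300) = P(T > 2700) = e^(−0.000535·2700) ≈ 0.2359.

0.2359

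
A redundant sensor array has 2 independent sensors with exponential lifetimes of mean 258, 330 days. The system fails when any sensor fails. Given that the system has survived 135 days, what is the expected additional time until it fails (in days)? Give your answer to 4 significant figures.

First-failure rate Σλ = 1/258 + 1/330 = 0.00690627.
By memorylessness the expected residual is 1/Σλ = 144.796 days, regardless of the 135 already elapsed.

144.8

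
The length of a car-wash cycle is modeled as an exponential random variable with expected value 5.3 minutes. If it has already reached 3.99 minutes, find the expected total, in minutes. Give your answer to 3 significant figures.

The rate is λ = 1/5.3 = 0.188679 per minute.
By memorylessness, E[X | X > 3.99] = 3.99 + 1/λ = 3.99 + 5.3 = 9.29 minutes.

9.29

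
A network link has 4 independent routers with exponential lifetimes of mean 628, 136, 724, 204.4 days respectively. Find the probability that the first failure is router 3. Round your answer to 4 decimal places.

0.0908

Rates: λ_i = 1/mean_i → 0.00159236, 0.00735294, 0.00138122, 0.00489237; Σλ = 0.0152189.
P(router 3 first) = λ_3/Σλ = 0.00138122/0.0152189 ≈ 0.0908.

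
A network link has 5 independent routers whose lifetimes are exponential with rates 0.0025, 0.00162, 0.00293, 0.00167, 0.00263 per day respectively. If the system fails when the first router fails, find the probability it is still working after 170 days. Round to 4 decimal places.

0.1452

The time to first failure is exponential with rate Σλ = 0.0025 + 0.00162 + 0.00293 + 0.00167 + 0.00263 = 0.01135.
P(min > 170) = e^(−0.01135·170) = e^(−1.9295) ≈ 0.1452.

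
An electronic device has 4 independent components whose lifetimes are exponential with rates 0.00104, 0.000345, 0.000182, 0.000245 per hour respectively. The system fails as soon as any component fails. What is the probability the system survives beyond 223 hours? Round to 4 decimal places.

0.6676

The time to first failure is exponential with rate Σλ = 0.00104 + 0.000345 + 0.000182 + 0.000245 = 0.001812.
P(min > 223) = e^(−0.001812·223) = e^(−0.40408) ≈ 0.6676.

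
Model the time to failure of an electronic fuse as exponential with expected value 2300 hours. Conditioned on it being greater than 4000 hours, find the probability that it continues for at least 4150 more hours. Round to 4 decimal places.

The rate is λ = 1/2300 = 0.000434783 per hour.
By the memoryless property, P(X > 4000+4150 | X > 4000) = P(X > 4150).
P(X > 4150) = e^(−1.8043) ≈ 0.1646.

0.1646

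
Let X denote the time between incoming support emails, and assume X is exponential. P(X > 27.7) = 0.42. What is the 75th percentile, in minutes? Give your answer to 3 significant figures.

44.3

e^(−λ·27.7) = 0.42 ⇒ λ = −ln(0.42)/27.7 = 0.0313177.
75th percentile: 1 − e^(−λt) = 0.75, t = −ln(0.25)/λ = 44.2655 minutes.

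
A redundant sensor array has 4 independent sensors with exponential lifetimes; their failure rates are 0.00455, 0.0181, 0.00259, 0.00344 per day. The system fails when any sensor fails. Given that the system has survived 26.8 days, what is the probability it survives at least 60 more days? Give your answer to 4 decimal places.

0.1789

Time to first failure ~ Exp(Σλ) with Σλ = 0.02868.
By memorylessness, P(T > 26.8+60 | T > 26.8) = P(T > 60) = e^(−0.02868·60) ≈ 0.1789.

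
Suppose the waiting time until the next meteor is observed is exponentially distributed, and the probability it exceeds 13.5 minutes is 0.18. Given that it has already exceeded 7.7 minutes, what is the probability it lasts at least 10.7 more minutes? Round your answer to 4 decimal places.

From e^(−λ·13.5) = 0.18, λ = −ln(0.18)/13.5 = 0.127022.
Memoryless: P(X > 7.7+10.7 | X > 7.7) = P(X > 10.7) = e^(−0.127022·10.7) ≈ 0.2569.

0.2569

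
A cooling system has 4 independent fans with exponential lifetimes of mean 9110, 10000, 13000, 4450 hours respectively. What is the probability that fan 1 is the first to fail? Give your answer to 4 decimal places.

Rates: λ_i = 1/mean_i → 0.000109769, 0.0001, 0.0000769231, 0.000224719; Σλ = 0.000511412.
P(fan 1 first) = λ_1/Σλ = 0.000109769/0.000511412 ≈ 0.2146.

0.2146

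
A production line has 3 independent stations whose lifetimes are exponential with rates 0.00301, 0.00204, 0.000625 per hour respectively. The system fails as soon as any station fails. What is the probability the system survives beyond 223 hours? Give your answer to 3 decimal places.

The time to first failure is exponential with rate Σλ = 0.00301 + 0.00204 + 0.000625 = 0.005675.
P(min > 223) = e^(−0.005675·223) = e^(−1.2655) ≈ 0.282.

0.282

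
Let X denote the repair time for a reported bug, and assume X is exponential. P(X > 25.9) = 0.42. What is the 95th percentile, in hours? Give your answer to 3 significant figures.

89.4

e^(−λ·25.9) = 0.42 ⇒ λ = −ln(0.42)/25.9 = 0.0334942.
95th percentile: 1 − e^(−λt) = 0.95, t = −ln(0.05)/λ = 89.4402 hours.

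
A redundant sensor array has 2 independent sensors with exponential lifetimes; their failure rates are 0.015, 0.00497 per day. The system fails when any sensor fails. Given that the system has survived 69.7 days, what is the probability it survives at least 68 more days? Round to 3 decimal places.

0.257

Time to first failure ~ Exp(Σλ) with Σλ = 0.01997.
By memorylessness, P(T > 69.7+68 | T > 69.7) = P(T > 68) = e^(−0.01997·68) ≈ 0.257.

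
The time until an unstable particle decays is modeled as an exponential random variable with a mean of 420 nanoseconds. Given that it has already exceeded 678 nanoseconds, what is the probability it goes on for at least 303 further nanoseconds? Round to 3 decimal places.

The rate is λ = 1/420 = 0.00238095 per nanosecond.
P(X > s+t | X > s) = e^(−λ(s+t))/e^(−λs) = e^(−λt), independent of s = 678.
P(X > 303) = e^(−0.72143) ≈ 0.486.

0.486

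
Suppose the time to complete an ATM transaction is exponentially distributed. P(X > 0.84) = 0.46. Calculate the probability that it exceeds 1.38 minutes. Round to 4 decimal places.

e^(−λ·0.84) = 0.46 ⇒ λ = −ln(0.46)/0.84 = 0.924439.
P(X > 1.38) = e^(−0.924439·1.38) = e^(−1.2757) ≈ 0.2792.

0.2792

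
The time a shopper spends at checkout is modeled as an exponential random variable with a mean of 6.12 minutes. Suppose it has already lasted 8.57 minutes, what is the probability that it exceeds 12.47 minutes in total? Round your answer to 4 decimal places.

The rate is λ = 1/6.12 = 0.163399 per minute.
The exponential is memoryless, so the remaining time is again Exp(λ): the condition X > 8.57 is irrelevant.
P(X > 3.9) = e^(−0.63725) ≈ 0.5287.

0.5287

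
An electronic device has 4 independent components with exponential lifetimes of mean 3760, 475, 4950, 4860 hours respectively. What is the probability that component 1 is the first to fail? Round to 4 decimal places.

Rates: λ_i = 1/mean_i → 0.000265957, 0.00210526, 0.00020202, 0.000205761; Σλ = 0.002779.
P(component 1 first) = λ_1/Σλ = 0.000265957/0.002779 ≈ 0.0957.

0.0957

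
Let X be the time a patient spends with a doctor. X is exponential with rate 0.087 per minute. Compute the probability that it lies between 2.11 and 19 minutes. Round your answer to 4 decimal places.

0.6408

P(2.11 < X < 19) = e^(−λ·2.11) − e^(−λ·19) = 0.83229 − 0.19147 ≈ 0.6408.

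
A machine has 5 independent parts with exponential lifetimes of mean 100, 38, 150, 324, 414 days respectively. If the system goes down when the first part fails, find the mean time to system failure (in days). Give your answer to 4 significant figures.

20.63

The first failure time is exponential with rate Σλ_i = 1/100 + 1/38 + 1/150 + 1/324 + 1/414 = 0.0484843 per day.
E[min] = 1/Σλ = 1/0.0484843 = 20.6252 days.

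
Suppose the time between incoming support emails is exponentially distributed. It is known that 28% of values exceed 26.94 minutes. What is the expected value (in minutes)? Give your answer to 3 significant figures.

e^(−λ·26.94) = 0.28 ⇒ λ = −ln(0.28)/26.94 = 0.0472519.
Mean = 1/λ = 21.1632 minutes.

21.2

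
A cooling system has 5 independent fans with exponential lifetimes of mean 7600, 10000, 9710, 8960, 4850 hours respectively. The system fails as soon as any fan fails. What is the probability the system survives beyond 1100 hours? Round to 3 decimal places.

0.488

The first failure time is exponential with rate Σλ_i = 1/7600 + 1/10000 + 1/9710 + 1/8960 + 1/4850 = 0.000652358 per hour.
P(min > 1100) = e^(−0.000652358·1100) = e^(−0.71759) ≈ 0.488.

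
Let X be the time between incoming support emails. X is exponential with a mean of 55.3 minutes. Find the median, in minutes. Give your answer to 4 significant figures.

The rate is λ = 1/55.3 = 0.0180832 per minute.
Set 1 − e^(−λt) = 0.5, so t = −ln(0.5)/λ = 0.69315/0.0180832 ≈ 38.331 minutes.

38.33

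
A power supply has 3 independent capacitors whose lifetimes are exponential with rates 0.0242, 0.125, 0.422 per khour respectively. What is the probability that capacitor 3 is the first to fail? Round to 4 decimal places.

0.7388

The time to first failure is exponential with rate Σλ = 0.0242 + 0.125 + 0.422 = 0.5712.
P(capacitor 3 first) = λ_3/Σλ = 0.422/0.5712 ≈ 0.7388.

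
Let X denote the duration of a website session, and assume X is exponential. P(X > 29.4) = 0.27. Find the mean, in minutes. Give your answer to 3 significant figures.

22.5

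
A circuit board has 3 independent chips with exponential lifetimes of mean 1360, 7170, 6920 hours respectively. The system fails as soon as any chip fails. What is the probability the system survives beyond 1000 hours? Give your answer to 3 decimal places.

0.361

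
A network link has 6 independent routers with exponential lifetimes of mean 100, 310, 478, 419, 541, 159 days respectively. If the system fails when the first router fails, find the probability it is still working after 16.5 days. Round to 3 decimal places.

0.653

The first failure time is exponential with rate Σλ_i = 1/100 + 1/310 + 1/478 + 1/419 + 1/541 + 1/159 = 0.0258422 per day.
P(min > 16.5) = e^(−0.0258422·16.5) = e^(−0.4264) ≈ 0.653.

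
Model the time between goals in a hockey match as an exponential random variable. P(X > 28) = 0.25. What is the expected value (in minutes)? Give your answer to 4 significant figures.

e^(−λ·28) = 0.25 ⇒ λ = −ln(0.25)/28 = 0.0495105.
Mean = 1/λ = 20.1977 minutes.

20.20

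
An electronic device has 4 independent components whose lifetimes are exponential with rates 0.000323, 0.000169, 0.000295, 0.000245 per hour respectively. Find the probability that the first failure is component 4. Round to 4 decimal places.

The time to first failure is exponential with rate Σλ = 0.000323 + 0.000169 + 0.000295 + 0.000245 = 0.001032.
P(component 4 first) = λ_4/Σλ = 0.000245/0.001032 ≈ 0.2374.

0.2374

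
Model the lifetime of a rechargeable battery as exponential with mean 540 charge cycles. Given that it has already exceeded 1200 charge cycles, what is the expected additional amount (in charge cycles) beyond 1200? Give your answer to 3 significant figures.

The rate is λ = 1/540 = 0.00185185 per charge cycle.
By memorylessness, the remaining amount past any threshold is again Exp(λ) with mean 1/λ = 540 charge cycles.

540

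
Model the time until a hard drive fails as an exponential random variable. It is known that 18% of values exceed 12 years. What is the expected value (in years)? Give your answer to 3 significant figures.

7.00

e^(−λ·12) = 0.18 ⇒ λ = −ln(0.18)/12 = 0.1429.
Mean = 1/λ = 6.99791 years.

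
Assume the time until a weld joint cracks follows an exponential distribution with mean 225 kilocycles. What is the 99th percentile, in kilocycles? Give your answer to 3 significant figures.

1040

The rate is λ = 1/225 = 0.00444444 per kilocycle.
Set 1 − e^(−λt) = 0.99, so t = −ln(0.01)/λ = 4.6052/0.00444444 ≈ 1036.16 kilocycles.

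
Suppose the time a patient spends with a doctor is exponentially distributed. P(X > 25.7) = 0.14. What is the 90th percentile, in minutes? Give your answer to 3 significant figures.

30.1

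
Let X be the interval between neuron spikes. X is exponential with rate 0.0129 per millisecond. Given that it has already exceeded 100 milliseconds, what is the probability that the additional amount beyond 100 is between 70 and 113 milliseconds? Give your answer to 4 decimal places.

0.1726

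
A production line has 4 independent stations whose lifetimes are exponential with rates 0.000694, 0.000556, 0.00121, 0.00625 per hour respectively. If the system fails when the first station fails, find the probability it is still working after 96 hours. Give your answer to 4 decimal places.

0.4334

The time to first failure is exponential with rate Σλ = 0.000694 + 0.000556 + 0.00121 + 0.00625 = 0.00871.
P(min > 96) = e^(−0.00871·96) = e^(−0.83616) ≈ 0.4334.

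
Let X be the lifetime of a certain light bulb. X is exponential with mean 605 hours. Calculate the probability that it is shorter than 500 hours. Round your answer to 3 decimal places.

0.562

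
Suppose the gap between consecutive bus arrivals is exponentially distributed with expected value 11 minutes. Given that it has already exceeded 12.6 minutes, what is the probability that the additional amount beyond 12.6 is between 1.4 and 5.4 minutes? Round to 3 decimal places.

0.268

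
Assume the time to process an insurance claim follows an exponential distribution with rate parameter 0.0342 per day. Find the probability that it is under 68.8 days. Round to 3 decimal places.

P(X ≤ 68.8) = 1 − e^(−λ·68.8) = 1 − e^(−2.353) ≈ 0.905.

0.905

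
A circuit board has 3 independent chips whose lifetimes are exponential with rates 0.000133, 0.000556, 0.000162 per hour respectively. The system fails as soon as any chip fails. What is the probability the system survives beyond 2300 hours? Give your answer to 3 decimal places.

The time to first failure is exponential with rate Σλ = 0.000133 + 0.000556 + 0.000162 = 0.000851.
P(min > 2300) = e^(−0.000851·2300) = e^(−1.9573) ≈ 0.141.

0.141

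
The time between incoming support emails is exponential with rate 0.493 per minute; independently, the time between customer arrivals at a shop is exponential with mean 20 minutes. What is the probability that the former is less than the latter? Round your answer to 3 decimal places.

0.908

λ_1 = 0.493, λ_2 = 1/20 = 0.05.
For independent exponentials, P(the former < the latter) = λ_1/(λ_1+λ_2) = 0.493/0.543 ≈ 0.908.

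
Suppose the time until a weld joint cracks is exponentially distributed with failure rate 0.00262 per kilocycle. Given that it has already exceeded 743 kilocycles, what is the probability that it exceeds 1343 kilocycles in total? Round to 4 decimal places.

P(X > s+t | X > s) = e^(−λ(s+t))/e^(−λs) = e^(−λt), independent of s = 743.
P(X > 600) = e^(−1.572) ≈ 0.2076.

0.2076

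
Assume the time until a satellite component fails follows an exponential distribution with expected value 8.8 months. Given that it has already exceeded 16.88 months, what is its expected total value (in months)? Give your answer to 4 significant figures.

25.68

The rate is λ = 1/8.8 = 0.113636 per month.
By memorylessness, E[X | X > 16.88] = 16.88 + 1/λ = 16.88 + 8.8 = 25.68 months.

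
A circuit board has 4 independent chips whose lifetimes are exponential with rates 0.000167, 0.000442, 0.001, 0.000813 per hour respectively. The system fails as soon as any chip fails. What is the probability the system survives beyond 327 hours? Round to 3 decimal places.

0.453

The time to first failure is exponential with rate Σλ = 0.000167 + 0.000442 + 0.001 + 0.000813 = 0.002422.
P(min > 327) = e^(−0.002422·327) = e^(−0.79199) ≈ 0.453.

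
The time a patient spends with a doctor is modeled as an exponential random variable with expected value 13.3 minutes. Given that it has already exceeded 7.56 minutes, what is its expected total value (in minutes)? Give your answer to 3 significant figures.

20.9

The rate is λ = 1/13.3 = 0.075188 per minute.
By memorylessness, E[X | X > 7.56] = 7.56 + 1/λ = 7.56 + 13.3 = 20.86 minutes.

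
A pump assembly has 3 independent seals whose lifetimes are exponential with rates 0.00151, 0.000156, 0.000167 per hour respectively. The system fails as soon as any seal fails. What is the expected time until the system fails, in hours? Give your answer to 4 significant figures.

The time to first failure is exponential with rate Σλ = 0.00151 + 0.000156 + 0.000167 = 0.001833.
E[min] = 1/Σλ = 1/0.001833 = 545.554 hours.

545.6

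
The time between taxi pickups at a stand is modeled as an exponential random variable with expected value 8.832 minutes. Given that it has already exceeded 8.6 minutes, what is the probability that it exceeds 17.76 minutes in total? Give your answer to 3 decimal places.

The rate is λ = 1/8.832 = 0.113225 per minute.
P(X > s+t | X > s) = e^(−λ(s+t))/e^(−λs) = e^(−λt), independent of s = 8.6.
P(X > 9.16) = e^(−1.0371) ≈ 0.354.

0.354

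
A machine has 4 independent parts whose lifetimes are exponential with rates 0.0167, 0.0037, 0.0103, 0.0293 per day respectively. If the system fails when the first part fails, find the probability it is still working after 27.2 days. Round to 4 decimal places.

The time to first failure is exponential with rate Σλ = 0.0167 + 0.0037 + 0.0103 + 0.0293 = 0.06.
P(min > 27.2) = e^(−0.06·27.2) = e^(−1.632) ≈ 0.1955.

0.1955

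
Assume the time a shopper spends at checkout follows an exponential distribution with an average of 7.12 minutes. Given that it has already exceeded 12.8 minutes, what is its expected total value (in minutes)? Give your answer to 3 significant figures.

19.9

The rate is λ = 1/7.12 = 0.140449 per minute.
By memorylessness, E[X | X > 12.8] = 12.8 + 1/λ = 12.8 + 7.12 = 19.92 minutes.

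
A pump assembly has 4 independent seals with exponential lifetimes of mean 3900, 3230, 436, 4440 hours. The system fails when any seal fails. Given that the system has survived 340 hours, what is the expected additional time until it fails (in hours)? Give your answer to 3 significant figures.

324

First-failure rate Σλ = 1/3900 + 1/3230 + 1/436 + 1/4440 = 0.00308481.
By memorylessness the expected residual is 1/Σλ = 324.169 hours, regardless of the 340 already elapsed.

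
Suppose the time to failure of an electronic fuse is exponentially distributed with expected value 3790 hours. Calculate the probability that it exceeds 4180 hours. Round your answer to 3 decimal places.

The rate is λ = 1/3790 = 0.000263852 per hour.
P(X > 4180) = e^(−λ·4180) = e^(−1.1029) ≈ 0.332.

0.332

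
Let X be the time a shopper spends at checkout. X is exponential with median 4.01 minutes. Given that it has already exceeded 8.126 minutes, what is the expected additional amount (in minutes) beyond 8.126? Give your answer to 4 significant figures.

For an exponential, median = ln(2)/λ, so λ = ln 2 / 4.01 = 0.172855 per minute.
By memorylessness, the remaining amount past any threshold is again Exp(λ) with mean 1/λ = 5.78521 minutes.

5.785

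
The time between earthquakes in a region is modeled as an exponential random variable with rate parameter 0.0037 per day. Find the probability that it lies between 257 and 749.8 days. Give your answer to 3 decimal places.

0.324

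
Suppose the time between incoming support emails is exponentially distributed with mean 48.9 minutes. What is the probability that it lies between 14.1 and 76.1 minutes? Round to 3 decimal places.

0.539

The rate is λ = 1/48.9 = 0.0204499 per minute.
P(14.1 < X < 76.1) = e^(−λ·14.1) − e^(−λ·76.1) = 0.74950 − 0.21093 ≈ 0.539.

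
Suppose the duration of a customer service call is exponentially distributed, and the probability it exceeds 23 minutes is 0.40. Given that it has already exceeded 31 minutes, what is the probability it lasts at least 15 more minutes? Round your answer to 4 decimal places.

From e^(−λ·23) = 0.40, λ = −ln(0.40)/23 = 0.0398387.
Memoryless: P(X > 31+15 | X > 31) = P(X > 15) = e^(−0.0398387·15) ≈ 0.5501.

0.5501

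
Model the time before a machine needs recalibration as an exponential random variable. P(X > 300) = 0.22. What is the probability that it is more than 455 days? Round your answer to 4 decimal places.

0.1006

e^(−λ·300) = 0.22 ⇒ λ = −ln(0.22)/300 = 0.00504709.
P(X > 455) = e^(−0.00504709·455) = e^(−2.2964) ≈ 0.1006.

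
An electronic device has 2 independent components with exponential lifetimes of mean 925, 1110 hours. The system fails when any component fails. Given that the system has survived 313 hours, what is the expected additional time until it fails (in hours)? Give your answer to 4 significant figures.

First-failure rate Σλ = 1/925 + 1/1110 = 0.00198198.
By memorylessness the expected residual is 1/Σλ = 504.545 hours, regardless of the 313 already elapsed.

504.5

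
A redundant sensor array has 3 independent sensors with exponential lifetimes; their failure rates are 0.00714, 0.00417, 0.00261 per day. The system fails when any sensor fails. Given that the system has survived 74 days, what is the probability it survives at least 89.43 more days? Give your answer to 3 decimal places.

0.288

Time to first failure ~ Exp(Σλ) with Σλ = 0.01392.
By memorylessness, P(T > 74+89.43 | T > 74) = P(T > 89.43) = e^(−0.01392·89.43) ≈ 0.288.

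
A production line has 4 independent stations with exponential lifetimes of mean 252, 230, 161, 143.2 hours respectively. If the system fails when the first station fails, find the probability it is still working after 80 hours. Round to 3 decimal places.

0.179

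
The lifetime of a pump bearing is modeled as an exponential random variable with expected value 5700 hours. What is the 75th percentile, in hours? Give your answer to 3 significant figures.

The rate is λ = 1/5700 = 0.000175439 per hour.
Set 1 − e^(−λt) = 0.75, so t = −ln(0.25)/λ = 1.3863/0.000175439 ≈ 7901.88 hours.

7900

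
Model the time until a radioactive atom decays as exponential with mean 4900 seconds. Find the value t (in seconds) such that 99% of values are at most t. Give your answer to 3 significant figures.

22600

The rate is λ = 1/4900 = 0.000204082 per second.
Set 1 − e^(−λt) = 0.99, so t = −ln(0.01)/λ = 4.6052/0.000204082 ≈ 22565.3 seconds.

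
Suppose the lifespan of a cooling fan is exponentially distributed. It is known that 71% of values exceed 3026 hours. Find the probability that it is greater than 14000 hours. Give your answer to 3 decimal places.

e^(−λ·3026) = 0.71 ⇒ λ = −ln(0.71)/3026 = 0.000113183.
P(X > 14000) = e^(−0.000113183·14000) = e^(−1.5846) ≈ 0.205.

0.205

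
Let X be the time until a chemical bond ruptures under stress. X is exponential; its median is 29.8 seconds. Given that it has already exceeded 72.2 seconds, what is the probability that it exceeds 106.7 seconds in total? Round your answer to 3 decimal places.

0.448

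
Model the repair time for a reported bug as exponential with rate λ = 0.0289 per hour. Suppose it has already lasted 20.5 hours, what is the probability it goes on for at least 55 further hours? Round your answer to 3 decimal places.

0.204

By the memoryless property, P(X > 20.5+55 | X > 20.5) = P(X > 55).
P(X > 55) = e^(−1.5895) ≈ 0.204.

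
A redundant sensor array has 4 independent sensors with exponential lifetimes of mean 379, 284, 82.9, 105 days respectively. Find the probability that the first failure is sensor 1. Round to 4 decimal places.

Rates: λ_i = 1/mean_i → 0.00263852, 0.00352113, 0.0120627, 0.00952381; Σλ = 0.0277462.
P(sensor 1 first) = λ_1/Σλ = 0.00263852/0.0277462 ≈ 0.0951.

0.0951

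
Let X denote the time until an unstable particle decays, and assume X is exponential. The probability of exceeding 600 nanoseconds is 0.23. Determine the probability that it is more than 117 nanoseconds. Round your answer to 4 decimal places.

0.7508

e^(−λ·600) = 0.23 ⇒ λ = −ln(0.23)/600 = 0.00244946.
P(X > 117) = e^(−0.00244946·117) = e^(−0.28659) ≈ 0.7508.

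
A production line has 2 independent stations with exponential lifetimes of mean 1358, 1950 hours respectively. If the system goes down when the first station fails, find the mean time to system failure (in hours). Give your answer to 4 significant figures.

The first failure time is exponential with rate Σλ_i = 1/1358 + 1/1950 = 0.0012492 per hour.
E[min] = 1/Σλ = 1/0.0012492 = 800.514 hours.

800.5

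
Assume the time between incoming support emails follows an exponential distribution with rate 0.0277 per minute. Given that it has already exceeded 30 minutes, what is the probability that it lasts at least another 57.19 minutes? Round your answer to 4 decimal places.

0.2051

P(X > s+t | X > s) = e^(−λ(s+t))/e^(−λs) = e^(−λt), independent of s = 30.
P(X > 57.19) = e^(−1.5842) ≈ 0.2051.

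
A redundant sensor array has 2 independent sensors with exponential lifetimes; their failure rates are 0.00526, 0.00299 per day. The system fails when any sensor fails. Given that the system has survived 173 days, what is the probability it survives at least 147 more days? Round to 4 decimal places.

Time to first failure ~ Exp(Σλ) with Σλ = 0.00825.
By memorylessness, P(T > 173+147 | T > 173) = P(T > 147) = e^(−0.00825·147) ≈ 0.2974.

0.2974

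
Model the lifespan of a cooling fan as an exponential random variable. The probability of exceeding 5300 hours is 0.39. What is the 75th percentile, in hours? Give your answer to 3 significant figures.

e^(−λ·5300) = 0.39 ⇒ λ = −ln(0.39)/5300 = 0.000177662.
75th percentile: 1 − e^(−λt) = 0.75, t = −ln(0.25)/λ = 7802.99 hours.

7800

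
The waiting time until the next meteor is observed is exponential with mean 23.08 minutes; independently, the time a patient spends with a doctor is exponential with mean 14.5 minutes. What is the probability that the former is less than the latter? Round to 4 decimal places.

λ_1 = 1/23.08 = 0.0433276, λ_2 = 1/14.5 = 0.0689655.
For independent exponentials, P(the former < the latter) = λ_1/(λ_1+λ_2) = 0.0433276/0.112293 ≈ 0.3858.

0.3858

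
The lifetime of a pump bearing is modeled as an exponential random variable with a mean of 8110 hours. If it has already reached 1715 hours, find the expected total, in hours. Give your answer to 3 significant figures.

9830

The rate is λ = 1/8110 = 0.000123305 per hour.
By memorylessness, E[X | X > 1715] = 1715 + 1/λ = 1715 + 8110 = 9825 hours.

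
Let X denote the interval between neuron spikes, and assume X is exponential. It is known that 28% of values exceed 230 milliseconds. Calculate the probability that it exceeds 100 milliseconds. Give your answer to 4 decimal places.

0.5750

e^(−λ·230) = 0.28 ⇒ λ = −ln(0.28)/230 = 0.00553463.
P(X > 100) = e^(−0.00553463·100) = e^(−0.55346) ≈ 0.5750.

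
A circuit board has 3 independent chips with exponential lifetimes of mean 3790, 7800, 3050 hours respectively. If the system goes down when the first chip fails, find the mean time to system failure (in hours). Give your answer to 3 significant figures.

1390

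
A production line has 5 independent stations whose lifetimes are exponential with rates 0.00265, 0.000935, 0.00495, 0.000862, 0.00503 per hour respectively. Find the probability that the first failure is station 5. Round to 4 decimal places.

0.3487

The time to first failure is exponential with rate Σλ = 0.00265 + 0.000935 + 0.00495 + 0.000862 + 0.00503 = 0.014427.
P(station 5 first) = λ_5/Σλ = 0.00503/0.014427 ≈ 0.3487.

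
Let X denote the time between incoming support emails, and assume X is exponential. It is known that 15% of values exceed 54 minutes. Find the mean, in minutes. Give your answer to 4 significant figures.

e^(−λ·54) = 0.15 ⇒ λ = −ln(0.15)/54 = 0.0351319.
Mean = 1/λ = 28.4642 minutes.

28.46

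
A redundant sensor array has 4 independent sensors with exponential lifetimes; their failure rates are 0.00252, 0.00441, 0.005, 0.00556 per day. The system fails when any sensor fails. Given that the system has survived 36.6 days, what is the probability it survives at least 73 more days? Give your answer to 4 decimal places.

Time to first failure ~ Exp(Σλ) with Σλ = 0.01749.
By memorylessness, P(T > 36.6+73 | T > 36.6) = P(T > 73) = e^(−0.01749·73) ≈ 0.2789.

0.2789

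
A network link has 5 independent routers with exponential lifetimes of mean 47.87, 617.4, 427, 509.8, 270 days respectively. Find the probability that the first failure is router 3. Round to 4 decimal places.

0.0767

Rates: λ_i = 1/mean_i → 0.0208899, 0.0016197, 0.00234192, 0.00196155, 0.0037037; Σλ = 0.0305168.
P(router 3 first) = λ_3/Σλ = 0.00234192/0.0305168 ≈ 0.0767.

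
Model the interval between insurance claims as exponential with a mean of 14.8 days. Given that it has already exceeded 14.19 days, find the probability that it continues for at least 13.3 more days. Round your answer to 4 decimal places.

0.4071

The rate is λ = 1/14.8 = 0.0675676 per day.
P(X > s+t | X > s) = e^(−λ(s+t))/e^(−λs) = e^(−λt), independent of s = 14.19.
P(X > 13.3) = e^(−0.89865) ≈ 0.4071.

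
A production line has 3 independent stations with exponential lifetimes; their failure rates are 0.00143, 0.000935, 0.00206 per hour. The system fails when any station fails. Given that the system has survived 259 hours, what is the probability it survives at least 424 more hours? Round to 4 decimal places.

0.1532

Time to first failure ~ Exp(Σλ) with Σλ = 0.004425.
By memorylessness, P(T > 259+424 | T > 259) = P(T > 424) = e^(−0.004425·424) ≈ 0.1532.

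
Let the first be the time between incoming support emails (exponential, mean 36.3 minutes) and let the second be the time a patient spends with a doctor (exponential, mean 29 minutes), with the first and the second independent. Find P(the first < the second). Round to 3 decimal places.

0.444

λ_1 = 1/36.3 = 0.0275482, λ_2 = 1/29 = 0.0344828.
For independent exponentials, P(the first < the second) = λ_1/(λ_1+λ_2) = 0.0275482/0.062031 ≈ 0.444.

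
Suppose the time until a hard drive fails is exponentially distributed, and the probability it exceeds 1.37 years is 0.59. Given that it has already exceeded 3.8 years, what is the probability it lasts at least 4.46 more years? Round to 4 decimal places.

0.1795

From e^(−λ·1.37) = 0.59, λ = −ln(0.59)/1.37 = 0.385133.
Memoryless: P(X > 3.8+4.46 | X > 3.8) = P(X > 4.46) = e^(−0.385133·4.46) ≈ 0.1795.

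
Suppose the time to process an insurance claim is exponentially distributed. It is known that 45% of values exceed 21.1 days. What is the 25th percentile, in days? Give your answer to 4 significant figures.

7.602

e^(−λ·21.1) = 0.45 ⇒ λ = −ln(0.45)/21.1 = 0.037844.
25th percentile: 1 − e^(−λt) = 0.25, t = −ln(0.75)/λ = 7.60179 days.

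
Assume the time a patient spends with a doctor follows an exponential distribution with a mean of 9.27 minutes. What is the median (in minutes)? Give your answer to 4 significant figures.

The rate is λ = 1/9.27 = 0.107875 per minute.
Set 1 − e^(−λt) = 0.5, so t = −ln(0.5)/λ = 0.69315/0.107875 ≈ 6.42547 minutes.

6.425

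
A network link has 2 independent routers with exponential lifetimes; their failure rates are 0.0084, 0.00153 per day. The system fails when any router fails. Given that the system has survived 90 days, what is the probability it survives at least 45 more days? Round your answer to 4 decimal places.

Time to first failure ~ Exp(Σλ) with Σλ = 0.00993.
By memorylessness, P(T > 90+45 | T > 90) = P(T > 45) = e^(−0.00993·45) ≈ 0.6396.

0.6396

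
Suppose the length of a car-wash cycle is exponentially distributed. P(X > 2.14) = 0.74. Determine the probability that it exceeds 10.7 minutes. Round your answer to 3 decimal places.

e^(−λ·2.14) = 0.74 ⇒ λ = −ln(0.74)/2.14 = 0.140703.
P(X > 10.7) = e^(−0.140703·10.7) = e^(−1.5055) ≈ 0.222.

0.222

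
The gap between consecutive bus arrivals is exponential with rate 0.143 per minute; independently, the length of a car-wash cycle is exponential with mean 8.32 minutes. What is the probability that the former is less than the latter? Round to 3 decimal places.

0.543

λ_1 = 0.143, λ_2 = 1/8.32 = 0.120192.
For independent exponentials, P(the former < the latter) = λ_1/(λ_1+λ_2) = 0.143/0.263192 ≈ 0.543.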